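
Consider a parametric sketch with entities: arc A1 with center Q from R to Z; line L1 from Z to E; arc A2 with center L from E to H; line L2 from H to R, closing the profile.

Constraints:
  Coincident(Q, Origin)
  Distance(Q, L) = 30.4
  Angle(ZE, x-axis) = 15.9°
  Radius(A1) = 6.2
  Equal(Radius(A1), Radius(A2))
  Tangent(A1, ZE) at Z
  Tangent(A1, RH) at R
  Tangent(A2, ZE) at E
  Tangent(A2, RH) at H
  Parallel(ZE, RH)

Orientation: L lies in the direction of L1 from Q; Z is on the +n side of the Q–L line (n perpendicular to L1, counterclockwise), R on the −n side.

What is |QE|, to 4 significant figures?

31.03

The slot axis is L1's direction at 15.9°, so u = (cos 15.9°, sin 15.9°) = (0.9617, 0.2740) and n = (−sin 15.9°, cos 15.9°) = (-0.2740, 0.9617). Q is at the origin and L lies 30.4 along u from Q, so L = 30.4·u = (29.24, 8.328). Tangency of A1 to both parallel lines with radius 6.2 puts Z and R at Q ± 6.2·n: Z = (-1.699, 5.963), R = (1.699, -5.963). Equal radii place E and H the same way about L: E = L + 6.2·n = (27.54, 14.29), H = L − 6.2·n = (30.94, 2.366). Then |QE| = |E − Q| = 31.03.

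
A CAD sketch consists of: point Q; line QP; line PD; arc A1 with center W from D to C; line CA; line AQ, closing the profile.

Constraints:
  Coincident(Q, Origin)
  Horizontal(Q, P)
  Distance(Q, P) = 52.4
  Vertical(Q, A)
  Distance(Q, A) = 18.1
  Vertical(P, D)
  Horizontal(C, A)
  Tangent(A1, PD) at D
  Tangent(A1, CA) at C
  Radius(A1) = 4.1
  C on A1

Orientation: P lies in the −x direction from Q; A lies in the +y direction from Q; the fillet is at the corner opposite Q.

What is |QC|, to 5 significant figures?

51.580

Q is at the origin; Q and P share the same y with |QP| = 52.4 and P on the −x side, so P = (-52.400, 0.0000). Q and A share the same x with |QA| = 18.1 and A on the +y side, so A = (0.0000, 18.100). The virtual corner opposite Q is at (-52.400, 18.100). Tangency of A1 to PD means the radius WD is perpendicular to PD and the tangent condition forces WC to be normal to CA, with radius 4.1, so the center W sits 4.1 in from both sides at W = (-48.300, 14.000). That places the tangent points at D = (-52.400, 14.000) on PD and C = (-48.300, 18.100) on CA. Then |QC| = |C − Q| = 51.580.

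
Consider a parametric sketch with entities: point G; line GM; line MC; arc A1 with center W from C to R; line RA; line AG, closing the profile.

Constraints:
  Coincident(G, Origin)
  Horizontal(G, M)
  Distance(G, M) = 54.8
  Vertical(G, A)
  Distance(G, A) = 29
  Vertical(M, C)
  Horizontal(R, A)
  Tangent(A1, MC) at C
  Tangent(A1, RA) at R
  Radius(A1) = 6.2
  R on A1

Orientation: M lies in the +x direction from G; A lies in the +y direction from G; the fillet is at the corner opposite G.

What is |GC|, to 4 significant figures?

59.35

G is at the origin; GM is horizontal with |GM| = 54.8 and M on the +x side, so M = (54.80, 0.000). G and A share the same x with |GA| = 29.0 and A on the +y side, so A = (0.000, 29.00). The virtual corner opposite G is at (54.80, 29.00). Since A1 is tangent to MC there, WC ⟂ MC and A1 meets RA tangentially, so WR is at right angles to RA, with radius 6.2, so the center W sits 6.2 in from both sides at W = (48.60, 22.80). That places the tangent points at C = (54.80, 22.80) on MC and R = (48.60, 29.00) on RA. Then |GC| = |C − G| = 59.35.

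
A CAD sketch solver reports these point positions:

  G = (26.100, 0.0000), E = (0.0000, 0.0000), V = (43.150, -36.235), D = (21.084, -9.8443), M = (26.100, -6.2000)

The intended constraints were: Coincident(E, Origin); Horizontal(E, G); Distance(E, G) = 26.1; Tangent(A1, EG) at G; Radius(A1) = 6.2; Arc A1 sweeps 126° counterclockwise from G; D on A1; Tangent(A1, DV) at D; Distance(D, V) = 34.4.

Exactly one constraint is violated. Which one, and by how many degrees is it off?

Tangent(A1, DV) at D — off by 3.90°.

E = (0.00, 0.00) ✓; E.y = 0.00, G.y = 0.00 ✓; |EG| = 26.10 ✓; ∠(MG, GE) = 90.00° ✓; |MG| = 6.200 ✓; bearing(M→D) − bearing(M→G) = 126.0° ✓; |MD| = 6.200 ✓; ∠(MD, DV) = 86.10° ✗; |DV| = 34.40 ✓.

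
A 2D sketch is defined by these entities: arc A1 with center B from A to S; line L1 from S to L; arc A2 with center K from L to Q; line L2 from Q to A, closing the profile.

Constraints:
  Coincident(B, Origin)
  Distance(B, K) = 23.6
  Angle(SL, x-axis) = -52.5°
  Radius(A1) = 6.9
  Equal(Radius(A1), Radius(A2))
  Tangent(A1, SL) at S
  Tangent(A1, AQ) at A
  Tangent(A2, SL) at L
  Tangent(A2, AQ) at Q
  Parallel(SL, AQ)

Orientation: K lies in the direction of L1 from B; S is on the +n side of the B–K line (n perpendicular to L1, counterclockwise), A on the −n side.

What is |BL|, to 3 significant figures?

24.6

Tangency of A1 to both parallel lines with radius 6.9 puts S and A at B ± 6.9·n: S = (5.47, 4.20), A = (-5.47, -4.20). Equal radii place L and Q the same way about K: L = K + 6.9·n = (19.8, -14.5), Q = K − 6.9·n = (8.89, -22.9). Then |BL| = |L − B| = 24.6.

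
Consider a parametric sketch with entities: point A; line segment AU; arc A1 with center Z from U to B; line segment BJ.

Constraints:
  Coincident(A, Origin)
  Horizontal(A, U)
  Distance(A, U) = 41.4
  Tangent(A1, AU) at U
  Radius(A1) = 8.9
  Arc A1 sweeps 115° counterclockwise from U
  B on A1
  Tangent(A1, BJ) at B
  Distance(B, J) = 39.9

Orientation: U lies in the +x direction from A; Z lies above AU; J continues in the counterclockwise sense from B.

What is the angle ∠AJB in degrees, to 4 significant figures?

58.73°

A is at the origin; AU is horizontal with |AU| = 41.4 and U on the +x side, so U = (41.40, 0.000). A1 meets AU tangentially, so ZU is at right angles to AU, so Z = U + (0, 8.9) = (41.40, 8.900). On A1, U sits at bearing -90° from Z; a 115° counterclockwise sweep puts B at bearing 25°, so B = Z + 8.9·(cos 25°, sin 25°) = (49.47, 12.66). Tangency of A1 to BJ means the radius ZB is perpendicular to BJ, so BJ runs along (−sin 25°, cos 25°); with |BJ| = 39.9, J = (32.60, 48.82). Then cos ∠AJB = JA·JB / (|JA||JB|), giving 58.73°.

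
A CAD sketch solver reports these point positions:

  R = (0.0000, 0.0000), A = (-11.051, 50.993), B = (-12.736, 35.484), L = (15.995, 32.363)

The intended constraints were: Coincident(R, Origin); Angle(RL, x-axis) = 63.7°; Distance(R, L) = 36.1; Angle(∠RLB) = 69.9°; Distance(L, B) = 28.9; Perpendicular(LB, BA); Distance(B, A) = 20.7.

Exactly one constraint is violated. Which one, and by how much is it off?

Distance(B, A) = 20.7 — off by 5.10.

R = (0.00, 0.00) ✓; RL at 63.70° ✓; |RL| = 36.10 ✓; ∠RLB = 69.90° ✓; |LB| = 28.90 ✓; ∠(LB, BA) = 90.00° ✓; |BA| = 15.60 ✗.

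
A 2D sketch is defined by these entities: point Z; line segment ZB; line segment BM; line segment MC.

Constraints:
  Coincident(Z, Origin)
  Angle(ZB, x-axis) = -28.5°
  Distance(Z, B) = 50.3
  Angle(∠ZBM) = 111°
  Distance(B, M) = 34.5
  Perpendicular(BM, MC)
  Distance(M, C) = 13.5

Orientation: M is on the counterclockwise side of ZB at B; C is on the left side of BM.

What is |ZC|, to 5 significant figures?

62.277

Z is at the origin; ZB runs at -28.5° with length 50.3, so B = 50.3·(cos -28.5°, sin -28.5°) = (44.205, -24.001). ∠ZBM = 111.0°, so BM runs at -28.5° + (180° − 111.0°) = 40.500° from the x-axis; with |BM| = 34.5, M = B + 34.5·(cos 40.500°, sin 40.500°) = (70.439, -1.5951). The perpendicularity gives MC at right angles to BM; with |MC| = 13.5 on the left of BM, C = M + 13.5·(-0.64945, 0.76041) = (61.671, 8.6704). Then |ZC| = |C − Z| = 62.277.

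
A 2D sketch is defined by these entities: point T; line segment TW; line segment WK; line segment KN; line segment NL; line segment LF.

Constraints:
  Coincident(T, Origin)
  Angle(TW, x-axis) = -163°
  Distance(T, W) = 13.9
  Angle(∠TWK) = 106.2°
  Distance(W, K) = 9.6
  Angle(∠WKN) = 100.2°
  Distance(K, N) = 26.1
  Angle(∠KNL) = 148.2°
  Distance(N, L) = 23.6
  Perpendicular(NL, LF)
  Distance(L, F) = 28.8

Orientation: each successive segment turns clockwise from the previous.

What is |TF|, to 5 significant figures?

29.365

∠KNL = 148.2° gives NL at 11.600° from the x-axis; with |NL| = 23.6, L = (23.532, 26.647). The perpendicularity gives LF at right angles to NL, so LF runs at -78.400°; with |LF| = 28.8, F = (29.323, -1.5644). Then |TF| = |F − T| = 29.365.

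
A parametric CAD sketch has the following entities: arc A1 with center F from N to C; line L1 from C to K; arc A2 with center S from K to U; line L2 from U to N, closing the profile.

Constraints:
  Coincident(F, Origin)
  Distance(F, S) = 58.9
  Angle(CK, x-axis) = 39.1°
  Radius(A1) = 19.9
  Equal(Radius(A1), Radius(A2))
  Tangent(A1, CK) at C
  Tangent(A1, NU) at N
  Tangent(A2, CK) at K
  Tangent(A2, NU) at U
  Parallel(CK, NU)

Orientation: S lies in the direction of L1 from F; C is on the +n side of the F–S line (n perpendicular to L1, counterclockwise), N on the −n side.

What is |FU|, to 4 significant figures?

62.17

Tangency of A1 to both parallel lines with radius 19.9 puts C and N at F ± 19.9·n: C = (-12.55, 15.44), N = (12.55, -15.44). Equal radii place K and U the same way about S: K = S + 19.9·n = (33.16, 52.59), U = S − 19.9·n = (58.26, 21.70). Then |FU| = |U − F| = 62.17.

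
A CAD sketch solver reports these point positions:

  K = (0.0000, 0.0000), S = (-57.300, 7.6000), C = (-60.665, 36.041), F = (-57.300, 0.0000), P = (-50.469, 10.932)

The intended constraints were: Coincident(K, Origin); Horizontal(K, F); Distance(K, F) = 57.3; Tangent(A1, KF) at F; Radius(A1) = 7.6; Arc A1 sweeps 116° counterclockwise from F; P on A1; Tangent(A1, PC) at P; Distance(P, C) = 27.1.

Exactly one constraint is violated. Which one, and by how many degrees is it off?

Tangent(A1, PC) at P — off by 3.90°.

K = (0.00, 0.00) ✓; K.y = 0.00, F.y = 0.00 ✓; |KF| = 57.30 ✓; ∠(SF, FK) = 90.00° ✓; |SF| = 7.600 ✓; bearing(S→P) − bearing(S→F) = 116.0° ✓; |SP| = 7.600 ✓; ∠(SP, PC) = 93.90° ✗; |PC| = 27.10 ✓.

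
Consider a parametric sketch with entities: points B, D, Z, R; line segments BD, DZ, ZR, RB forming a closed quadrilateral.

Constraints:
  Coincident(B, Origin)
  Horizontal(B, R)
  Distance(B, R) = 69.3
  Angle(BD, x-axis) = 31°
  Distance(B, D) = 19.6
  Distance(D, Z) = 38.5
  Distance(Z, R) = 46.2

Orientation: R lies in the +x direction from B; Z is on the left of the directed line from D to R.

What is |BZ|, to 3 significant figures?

57.6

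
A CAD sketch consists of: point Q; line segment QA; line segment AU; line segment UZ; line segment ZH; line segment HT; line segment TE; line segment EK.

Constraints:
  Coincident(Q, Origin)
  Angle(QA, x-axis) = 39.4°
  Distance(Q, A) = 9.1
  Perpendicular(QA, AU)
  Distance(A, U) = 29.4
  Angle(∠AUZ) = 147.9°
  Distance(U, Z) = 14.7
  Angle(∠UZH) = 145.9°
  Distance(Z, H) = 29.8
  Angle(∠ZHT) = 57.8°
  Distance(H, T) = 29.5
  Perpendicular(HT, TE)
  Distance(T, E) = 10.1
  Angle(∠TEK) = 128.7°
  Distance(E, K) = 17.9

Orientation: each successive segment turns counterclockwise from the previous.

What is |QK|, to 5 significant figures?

41.709

Q is at the origin; QA runs at 39.4° with length 9.1, so A = (7.0319, 5.7760). QA is perpendicular to AU, so AU runs at 129.40°; with |AU| = 29.4, U = (-11.629, 28.494). ∠AUZ = 147.9° gives UZ at 161.50° from the x-axis; with |UZ| = 14.7, Z = (-25.570, 33.159). ∠UZH = 145.9° gives ZH at -164.40° from the x-axis; with |ZH| = 29.8, H = (-54.272, 25.145). ∠ZHT = 57.8° gives HT at -42.200° from the x-axis; with |HT| = 29.5, T = (-32.418, 5.3292). HT is perpendicular to TE, so TE runs at 47.800°; with |TE| = 10.1, E = (-25.634, 12.811). ∠TEK = 128.7° gives EK at 99.100° from the x-axis; with |EK| = 17.9, K = (-28.465, 30.486). Then |QK| = |K − Q| = 41.709.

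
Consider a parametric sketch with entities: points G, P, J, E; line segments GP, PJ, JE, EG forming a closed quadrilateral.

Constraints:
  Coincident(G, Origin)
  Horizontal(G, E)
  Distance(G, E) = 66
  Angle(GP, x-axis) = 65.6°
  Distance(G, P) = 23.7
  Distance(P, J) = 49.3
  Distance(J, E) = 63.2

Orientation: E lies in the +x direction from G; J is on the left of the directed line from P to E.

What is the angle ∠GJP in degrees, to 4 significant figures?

5.476°

Checks: |PJ| = 49.30 ✓; |JE| = 63.20 ✓.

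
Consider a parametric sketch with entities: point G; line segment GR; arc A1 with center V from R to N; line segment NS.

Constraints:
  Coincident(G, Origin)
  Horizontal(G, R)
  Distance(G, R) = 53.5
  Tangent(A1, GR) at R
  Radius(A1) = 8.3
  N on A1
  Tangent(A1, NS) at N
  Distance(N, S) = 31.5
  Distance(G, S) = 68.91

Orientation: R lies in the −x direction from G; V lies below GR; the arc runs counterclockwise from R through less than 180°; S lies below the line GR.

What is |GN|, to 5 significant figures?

62.434

G is at the origin; G and R share the same y with |GR| = 53.5 and R on the −x side, so R = (-53.500, 0.0000). A1 meets GR tangentially, so VR is at right angles to GR, so V = R + (0, -8.3) = (-53.500, -8.3000). Since VN ⟂ NS (tangency), |VS| = √(8.3² + 31.5²) = 32.575 regardless of where N sits on A1. So S lies on both circle(G, 68.91) and circle(V, 32.575); the below-GR intersection is S = (-55.524, -40.812). N is the foot of the tangent from S: N = (-61.642, -9.9119).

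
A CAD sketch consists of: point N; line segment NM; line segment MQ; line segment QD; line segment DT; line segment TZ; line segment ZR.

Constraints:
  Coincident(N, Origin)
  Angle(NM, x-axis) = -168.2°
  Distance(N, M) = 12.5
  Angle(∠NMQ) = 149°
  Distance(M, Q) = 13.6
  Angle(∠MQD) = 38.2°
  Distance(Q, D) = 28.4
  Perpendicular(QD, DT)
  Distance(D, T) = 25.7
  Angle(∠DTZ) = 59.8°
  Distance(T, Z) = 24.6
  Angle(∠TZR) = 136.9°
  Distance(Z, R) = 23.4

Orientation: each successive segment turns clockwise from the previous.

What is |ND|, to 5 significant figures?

11.303

N is at the origin; NM runs at -168.2° with length 12.5, so M = (-12.236, -2.5562). ∠NMQ = 149.0° gives MQ at 160.80° from the x-axis; with |MQ| = 13.6, Q = (-25.079, 1.9164). ∠MQD = 38.2° gives QD at 19.000° from the x-axis; with |QD| = 28.4, D = (1.7734, 11.163). Then |ND| = |D − N| = 11.303.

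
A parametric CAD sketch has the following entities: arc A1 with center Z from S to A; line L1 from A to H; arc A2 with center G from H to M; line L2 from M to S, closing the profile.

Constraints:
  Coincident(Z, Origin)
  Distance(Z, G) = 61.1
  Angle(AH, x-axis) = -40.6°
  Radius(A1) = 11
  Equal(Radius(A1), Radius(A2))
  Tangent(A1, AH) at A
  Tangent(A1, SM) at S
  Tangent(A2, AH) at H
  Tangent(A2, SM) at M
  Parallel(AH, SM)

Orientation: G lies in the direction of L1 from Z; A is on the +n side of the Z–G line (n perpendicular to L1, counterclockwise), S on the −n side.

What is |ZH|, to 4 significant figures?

62.08

The slot axis is L1's direction at -40.6°, so u = (cos -40.6°, sin -40.6°) = (0.7593, -0.6508) and n = (−sin -40.6°, cos -40.6°) = (0.6508, 0.7593). Z is at the origin and G lies 61.1 along u from Z, so G = 61.1·u = (46.39, -39.76). Tangency of A1 to both parallel lines with radius 11.0 puts A and S at Z ± 11.0·n: A = (7.159, 8.352), S = (-7.159, -8.352). Equal radii place H and M the same way about G: H = G + 11.0·n = (53.55, -31.41), M = G − 11.0·n = (39.23, -48.11). Then |ZH| = |H − Z| = 62.08.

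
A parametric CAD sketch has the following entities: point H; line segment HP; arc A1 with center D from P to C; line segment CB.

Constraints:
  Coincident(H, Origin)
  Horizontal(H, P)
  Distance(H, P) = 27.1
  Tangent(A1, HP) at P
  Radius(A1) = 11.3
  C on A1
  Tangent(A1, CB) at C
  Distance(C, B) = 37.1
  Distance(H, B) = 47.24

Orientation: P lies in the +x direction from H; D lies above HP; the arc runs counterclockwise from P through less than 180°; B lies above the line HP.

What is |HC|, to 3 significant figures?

40.2

Checks: H = (0.00, 0.00) ✓; |DC| = 11.30 ✓; ∠(DC, CB) = 90.00° ✓; |CB| = 37.10 ✓; |HB| = 47.24 ✓.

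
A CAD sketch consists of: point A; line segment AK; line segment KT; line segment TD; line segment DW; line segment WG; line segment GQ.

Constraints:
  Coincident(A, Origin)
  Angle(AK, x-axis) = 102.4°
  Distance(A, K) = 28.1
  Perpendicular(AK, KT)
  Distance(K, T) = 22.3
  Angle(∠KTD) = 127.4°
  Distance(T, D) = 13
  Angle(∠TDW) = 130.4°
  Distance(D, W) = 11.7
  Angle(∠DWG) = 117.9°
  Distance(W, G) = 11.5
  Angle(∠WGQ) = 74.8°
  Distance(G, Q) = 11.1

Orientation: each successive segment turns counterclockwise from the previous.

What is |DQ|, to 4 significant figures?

14.07

∠DWG = 117.9° gives WG at -3.300° from the x-axis; with |WG| = 11.5, G = (-16.96, -0.4262). ∠WGQ = 74.8° gives GQ at 101.9° from the x-axis; with |GQ| = 11.1, Q = (-19.25, 10.44). Then |DQ| = |Q − D| = 14.07.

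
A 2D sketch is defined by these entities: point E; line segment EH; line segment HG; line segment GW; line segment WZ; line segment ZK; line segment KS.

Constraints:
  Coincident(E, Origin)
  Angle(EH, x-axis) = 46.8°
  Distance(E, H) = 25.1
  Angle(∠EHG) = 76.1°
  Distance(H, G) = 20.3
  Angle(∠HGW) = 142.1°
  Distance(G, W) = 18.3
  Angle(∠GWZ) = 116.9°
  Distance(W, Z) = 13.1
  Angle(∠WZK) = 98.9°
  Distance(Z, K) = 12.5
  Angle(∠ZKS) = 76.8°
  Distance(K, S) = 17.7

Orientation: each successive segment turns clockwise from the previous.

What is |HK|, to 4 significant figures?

30.81

E is at the origin; EH runs at 46.8° with length 25.1, so H = (17.18, 18.30). ∠EHG = 76.1° gives HG at -57.10° from the x-axis; with |HG| = 20.3, G = (28.21, 1.253). ∠HGW = 142.1° gives GW at -95.00° from the x-axis; with |GW| = 18.3, W = (26.61, -16.98). ∠GWZ = 116.9° gives WZ at -158.1° from the x-axis; with |WZ| = 13.1, Z = (14.46, -21.86). ∠WZK = 98.9° gives ZK at 120.8° from the x-axis; with |ZK| = 12.5, K = (8.058, -11.13). Then |HK| = |K − H| = 30.81.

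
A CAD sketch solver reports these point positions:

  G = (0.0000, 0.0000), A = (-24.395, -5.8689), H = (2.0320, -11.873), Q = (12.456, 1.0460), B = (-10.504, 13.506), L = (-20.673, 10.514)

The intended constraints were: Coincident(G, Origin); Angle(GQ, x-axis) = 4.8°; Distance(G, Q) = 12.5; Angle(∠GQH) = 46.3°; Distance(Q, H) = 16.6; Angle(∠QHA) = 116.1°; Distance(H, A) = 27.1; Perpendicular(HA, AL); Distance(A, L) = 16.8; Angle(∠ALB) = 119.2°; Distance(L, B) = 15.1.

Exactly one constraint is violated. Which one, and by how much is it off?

Distance(L, B) = 15.1 — off by 4.50.

G = (0.00, 0.00) ✓; GQ at 4.800° ✓; |GQ| = 12.50 ✓; ∠GQH = 46.30° ✓; |QH| = 16.60 ✓; ∠QHA = 116.1° ✓; |HA| = 27.10 ✓; ∠(HA, AL) = 90.00° ✓; |AL| = 16.80 ✓; ∠ALB = 119.2° ✓; |LB| = 10.60 ✗.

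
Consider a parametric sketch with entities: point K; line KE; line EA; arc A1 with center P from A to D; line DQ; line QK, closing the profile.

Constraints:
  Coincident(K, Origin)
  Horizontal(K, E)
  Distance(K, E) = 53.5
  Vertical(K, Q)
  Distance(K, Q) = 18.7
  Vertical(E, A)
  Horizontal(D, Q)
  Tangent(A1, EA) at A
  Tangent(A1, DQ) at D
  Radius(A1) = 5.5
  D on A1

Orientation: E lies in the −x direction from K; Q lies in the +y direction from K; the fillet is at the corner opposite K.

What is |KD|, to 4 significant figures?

51.51

The virtual corner opposite K is at (-53.50, 18.70). The tangent condition forces PA to be normal to EA and tangency of A1 to DQ means the radius PD is perpendicular to DQ, with radius 5.5, so the center P sits 5.5 in from both sides at P = (-48.00, 13.20). That places the tangent points at A = (-53.50, 13.20) on EA and D = (-48.00, 18.70) on DQ. Then |KD| = |D − K| = 51.51.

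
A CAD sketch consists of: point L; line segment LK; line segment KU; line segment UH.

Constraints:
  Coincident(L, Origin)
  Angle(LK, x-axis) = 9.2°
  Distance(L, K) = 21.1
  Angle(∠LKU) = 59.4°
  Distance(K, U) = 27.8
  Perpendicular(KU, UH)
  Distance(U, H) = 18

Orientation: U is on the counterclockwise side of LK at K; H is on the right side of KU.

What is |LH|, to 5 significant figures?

39.984

∠LKU = 59.4°, so KU runs at 9.2° + (180° − 59.4°) = 129.80° from the x-axis; with |KU| = 27.8, U = K + 27.8·(cos 129.80°, sin 129.80°) = (3.0335, 24.732). KU ⟂ UH; with |UH| = 18.0 on the right of KU, H = U + 18.0·(0.76828, 0.64011) = (16.863, 36.254). Then |LH| = |H − L| = 39.984.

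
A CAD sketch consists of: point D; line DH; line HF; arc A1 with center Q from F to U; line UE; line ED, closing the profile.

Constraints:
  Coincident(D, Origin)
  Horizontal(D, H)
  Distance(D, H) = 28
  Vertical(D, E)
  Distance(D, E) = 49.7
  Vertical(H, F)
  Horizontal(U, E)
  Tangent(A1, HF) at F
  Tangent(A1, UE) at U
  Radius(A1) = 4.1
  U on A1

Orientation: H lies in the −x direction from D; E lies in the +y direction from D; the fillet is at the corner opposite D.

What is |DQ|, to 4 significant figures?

51.48

D is at the origin; D and H share the same y with |DH| = 28.0 and H on the −x side, so H = (-28.00, 0.000). D and E share the same x with |DE| = 49.7 and E on the +y side, so E = (0.000, 49.70). The virtual corner opposite D is at (-28.00, 49.70). Since A1 is tangent to HF there, QF ⟂ HF and tangency of A1 to UE means the radius QU is perpendicular to UE, with radius 4.1, so the center Q sits 4.1 in from both sides at Q = (-23.90, 45.60). Then |DQ| = |Q − D| = 51.48.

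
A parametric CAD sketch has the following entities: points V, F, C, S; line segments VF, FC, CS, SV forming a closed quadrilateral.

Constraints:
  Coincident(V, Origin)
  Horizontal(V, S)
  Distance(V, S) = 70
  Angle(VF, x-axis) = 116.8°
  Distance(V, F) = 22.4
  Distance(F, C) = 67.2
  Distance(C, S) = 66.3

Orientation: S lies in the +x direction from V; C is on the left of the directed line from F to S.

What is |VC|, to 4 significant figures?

74.61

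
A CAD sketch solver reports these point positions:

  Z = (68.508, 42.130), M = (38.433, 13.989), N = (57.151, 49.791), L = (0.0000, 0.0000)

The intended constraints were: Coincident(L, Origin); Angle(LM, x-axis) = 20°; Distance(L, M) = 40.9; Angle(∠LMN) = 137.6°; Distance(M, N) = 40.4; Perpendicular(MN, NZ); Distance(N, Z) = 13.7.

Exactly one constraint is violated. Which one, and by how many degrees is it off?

Perpendicular(MN, NZ) — off by 6.40°.

L = (0.00, 0.00) ✓; LM at 20.00° ✓; |LM| = 40.90 ✓; ∠LMN = 137.6° ✓; |MN| = 40.40 ✓; ∠(MN, NZ) = 96.40° ✗; |NZ| = 13.70 ✓.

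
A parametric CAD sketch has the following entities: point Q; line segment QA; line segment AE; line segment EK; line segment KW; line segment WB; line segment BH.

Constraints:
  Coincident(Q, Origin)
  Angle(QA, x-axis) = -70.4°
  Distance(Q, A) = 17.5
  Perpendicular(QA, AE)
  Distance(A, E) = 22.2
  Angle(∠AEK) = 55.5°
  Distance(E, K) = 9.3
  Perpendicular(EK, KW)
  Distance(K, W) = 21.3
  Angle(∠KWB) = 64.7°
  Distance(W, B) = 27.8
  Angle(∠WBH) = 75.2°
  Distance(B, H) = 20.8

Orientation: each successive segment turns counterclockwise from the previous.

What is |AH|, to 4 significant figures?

28.98

Q is at the origin; QA runs at -70.4° with length 17.5, so A = (5.870, -16.49). QA ⟂ AE, so AE runs at 19.60°; with |AE| = 22.2, E = (26.78, -9.039). ∠AEK = 55.5° gives EK at 144.1° from the x-axis; with |EK| = 9.3, K = (19.25, -3.586). EK is perpendicular to KW, so KW runs at -125.9°; with |KW| = 21.3, W = (6.761, -20.84). ∠KWB = 64.7° gives WB at -10.60° from the x-axis; with |WB| = 27.8, B = (34.09, -25.95). ∠WBH = 75.2° gives BH at 94.20° from the x-axis; with |BH| = 20.8, H = (32.56, -5.209). Then |AH| = |H − A| = 28.98.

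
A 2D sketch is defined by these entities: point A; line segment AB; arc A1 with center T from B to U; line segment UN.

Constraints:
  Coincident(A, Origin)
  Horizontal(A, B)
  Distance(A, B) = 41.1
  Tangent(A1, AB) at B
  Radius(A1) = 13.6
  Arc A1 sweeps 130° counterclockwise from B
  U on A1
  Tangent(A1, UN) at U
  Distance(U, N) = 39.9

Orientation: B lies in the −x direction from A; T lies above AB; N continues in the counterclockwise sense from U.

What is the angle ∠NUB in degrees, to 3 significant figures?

115°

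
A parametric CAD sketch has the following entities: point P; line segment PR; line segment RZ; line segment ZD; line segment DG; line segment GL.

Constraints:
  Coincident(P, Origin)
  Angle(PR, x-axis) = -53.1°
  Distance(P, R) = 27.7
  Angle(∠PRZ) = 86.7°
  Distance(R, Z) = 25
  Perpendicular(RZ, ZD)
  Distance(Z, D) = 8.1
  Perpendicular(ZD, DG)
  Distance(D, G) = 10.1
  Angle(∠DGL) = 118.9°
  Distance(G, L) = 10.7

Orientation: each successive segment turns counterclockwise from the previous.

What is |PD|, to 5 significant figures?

30.499

P is at the origin; PR runs at -53.1° with length 27.7, so R = (16.632, -22.151). ∠PRZ = 86.7° gives RZ at 40.200° from the x-axis; with |RZ| = 25.0, Z = (35.727, -6.0148). RZ is perpendicular to ZD, so ZD runs at 130.20°; with |ZD| = 8.1, D = (30.498, 0.17192). Then |PD| = |D − P| = 30.499.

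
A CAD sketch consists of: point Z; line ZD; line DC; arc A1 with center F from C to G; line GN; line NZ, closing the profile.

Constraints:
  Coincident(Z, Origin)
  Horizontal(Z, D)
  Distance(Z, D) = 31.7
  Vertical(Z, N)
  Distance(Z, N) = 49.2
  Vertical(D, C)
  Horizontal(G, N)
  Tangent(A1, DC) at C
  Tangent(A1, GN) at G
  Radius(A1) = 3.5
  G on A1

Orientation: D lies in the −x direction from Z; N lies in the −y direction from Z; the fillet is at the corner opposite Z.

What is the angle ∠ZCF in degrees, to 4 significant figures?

55.25°

Z is at the origin; Z and D share the same y with |ZD| = 31.7 and D on the −x side, so D = (-31.70, 0.000). ZN is vertical with |ZN| = 49.2 and N on the −y side, so N = (0.000, -49.20). The virtual corner opposite Z is at (-31.70, -49.20). Since A1 is tangent to DC there, FC ⟂ DC and A1 meets GN tangentially, so FG is at right angles to GN, with radius 3.5, so the center F sits 3.5 in from both sides at F = (-28.20, -45.70). That places the tangent points at C = (-31.70, -45.70) on DC and G = (-28.20, -49.20) on GN. Then cos ∠ZCF = CZ·CF / (|CZ||CF|), giving 55.25°.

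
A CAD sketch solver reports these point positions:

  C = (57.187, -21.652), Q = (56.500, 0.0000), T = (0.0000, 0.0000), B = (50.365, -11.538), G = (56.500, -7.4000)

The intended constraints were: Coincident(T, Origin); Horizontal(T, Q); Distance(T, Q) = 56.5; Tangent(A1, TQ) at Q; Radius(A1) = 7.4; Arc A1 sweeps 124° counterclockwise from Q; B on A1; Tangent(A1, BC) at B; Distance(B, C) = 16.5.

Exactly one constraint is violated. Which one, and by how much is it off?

Distance(B, C) = 16.5 — off by 4.30.

T = (0.00, 0.00) ✓; T.y = 0.00, Q.y = 0.00 ✓; |TQ| = 56.50 ✓; ∠(GQ, QT) = 90.00° ✓; |GQ| = 7.400 ✓; bearing(G→B) − bearing(G→Q) = 124.0° ✓; |GB| = 7.400 ✓; ∠(GB, BC) = 90.00° ✓; |BC| = 12.20 ✗.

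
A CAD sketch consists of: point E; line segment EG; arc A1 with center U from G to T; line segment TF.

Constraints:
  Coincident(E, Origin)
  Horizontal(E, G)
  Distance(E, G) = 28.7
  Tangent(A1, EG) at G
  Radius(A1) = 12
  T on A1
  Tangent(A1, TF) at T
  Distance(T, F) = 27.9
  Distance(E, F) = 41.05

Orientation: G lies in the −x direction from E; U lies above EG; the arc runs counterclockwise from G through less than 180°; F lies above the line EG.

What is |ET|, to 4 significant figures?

19.95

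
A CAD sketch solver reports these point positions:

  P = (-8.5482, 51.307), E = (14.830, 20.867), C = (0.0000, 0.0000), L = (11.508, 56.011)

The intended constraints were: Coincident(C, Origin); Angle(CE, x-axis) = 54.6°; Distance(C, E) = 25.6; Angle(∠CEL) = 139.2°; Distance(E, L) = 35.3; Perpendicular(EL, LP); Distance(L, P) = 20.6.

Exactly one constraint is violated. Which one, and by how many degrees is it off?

Perpendicular(EL, LP) — off by 7.80°.

C = (0.00, 0.00) ✓; CE at 54.60° ✓; |CE| = 25.60 ✓; ∠CEL = 139.2° ✓; |EL| = 35.30 ✓; ∠(EL, LP) = 97.80° ✗; |LP| = 20.60 ✓.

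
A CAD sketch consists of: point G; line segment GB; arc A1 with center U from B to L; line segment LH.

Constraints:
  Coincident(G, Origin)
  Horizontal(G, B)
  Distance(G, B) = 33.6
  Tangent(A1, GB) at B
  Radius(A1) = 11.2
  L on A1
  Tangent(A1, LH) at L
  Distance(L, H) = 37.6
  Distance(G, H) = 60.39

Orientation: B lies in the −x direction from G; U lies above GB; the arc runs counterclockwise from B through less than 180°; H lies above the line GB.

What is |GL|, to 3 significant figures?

26.9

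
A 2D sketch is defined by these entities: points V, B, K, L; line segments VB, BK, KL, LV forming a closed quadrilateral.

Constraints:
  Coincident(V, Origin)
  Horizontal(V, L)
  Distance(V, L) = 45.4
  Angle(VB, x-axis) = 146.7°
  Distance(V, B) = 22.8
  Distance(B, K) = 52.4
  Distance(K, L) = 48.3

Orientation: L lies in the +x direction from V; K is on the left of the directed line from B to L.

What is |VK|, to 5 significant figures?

49.066

V is at the origin; V and L share the same y with |VL| = 45.4 and L in +x, so L = (45.4, 0). VB runs at 146.7° with |VB| = 22.8, so B = (-19.056, 12.518). K is determined by |BK| = 52.4 and |KL| = 48.3 together: it lies at the intersection of circle(B, 52.4) and circle(L, 48.3). With |BL| = 65.661, the foot of the radical line on BL is 35.974 from B and the perpendicular offset is √(52.4² − 35.974²) = 38.100. Taking the left-of-BL solution: K = (23.522, 43.061).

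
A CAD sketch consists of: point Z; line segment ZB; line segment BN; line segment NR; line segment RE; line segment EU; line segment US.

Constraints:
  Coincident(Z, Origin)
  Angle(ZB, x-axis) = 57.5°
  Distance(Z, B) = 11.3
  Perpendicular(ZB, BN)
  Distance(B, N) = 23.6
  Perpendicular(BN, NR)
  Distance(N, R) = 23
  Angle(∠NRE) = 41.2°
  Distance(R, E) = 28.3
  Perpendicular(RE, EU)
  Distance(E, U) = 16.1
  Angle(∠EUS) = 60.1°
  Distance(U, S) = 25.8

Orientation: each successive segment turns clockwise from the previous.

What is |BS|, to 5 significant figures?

27.544

Z is at the origin; ZB runs at 57.5° with length 11.3, so B = (6.0715, 9.5303). ZB is perpendicular to BN, so BN runs at -32.500°; with |BN| = 23.6, N = (25.976, -3.1499). BN is perpendicular to NR, so NR runs at -122.50°; with |NR| = 23.0, R = (13.618, -22.548). ∠NRE = 41.2° gives RE at 98.700° from the x-axis; with |RE| = 28.3, E = (9.3370, 5.4264). RE ⟂ EU, so EU runs at 8.7000°; with |EU| = 16.1, U = (25.252, 7.8617). ∠EUS = 60.1° gives US at -111.20° from the x-axis; with |US| = 25.8, S = (15.922, -16.192). Then |BS| = |S − B| = 27.544.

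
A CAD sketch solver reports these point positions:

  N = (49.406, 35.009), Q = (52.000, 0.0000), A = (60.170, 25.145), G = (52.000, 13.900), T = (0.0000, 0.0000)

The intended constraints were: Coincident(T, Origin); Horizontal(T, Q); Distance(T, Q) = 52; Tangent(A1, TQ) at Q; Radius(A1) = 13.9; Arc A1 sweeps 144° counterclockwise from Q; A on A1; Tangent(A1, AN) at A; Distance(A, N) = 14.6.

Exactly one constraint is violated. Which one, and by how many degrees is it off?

Tangent(A1, AN) at A — off by 6.50°.

T = (0.00, 0.00) ✓; T.y = 0.00, Q.y = 0.00 ✓; |TQ| = 52.00 ✓; ∠(GQ, QT) = 90.00° ✓; |GQ| = 13.90 ✓; bearing(G→A) − bearing(G→Q) = 144.0° ✓; |GA| = 13.90 ✓; ∠(GA, AN) = 96.50° ✗; |AN| = 14.60 ✓.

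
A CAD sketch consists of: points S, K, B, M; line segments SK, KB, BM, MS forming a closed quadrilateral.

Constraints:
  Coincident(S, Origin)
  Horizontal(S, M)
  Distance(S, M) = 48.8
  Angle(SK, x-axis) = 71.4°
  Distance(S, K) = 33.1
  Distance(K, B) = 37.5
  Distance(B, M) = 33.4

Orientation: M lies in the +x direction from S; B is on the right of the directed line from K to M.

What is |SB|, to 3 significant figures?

16.9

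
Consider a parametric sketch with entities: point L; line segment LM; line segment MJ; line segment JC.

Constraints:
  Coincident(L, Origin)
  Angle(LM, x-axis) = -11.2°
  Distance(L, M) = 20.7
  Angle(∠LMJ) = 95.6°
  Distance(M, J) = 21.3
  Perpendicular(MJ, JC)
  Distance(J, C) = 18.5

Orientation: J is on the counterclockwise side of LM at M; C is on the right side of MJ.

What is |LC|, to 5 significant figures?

45.527

L is at the origin; LM runs at -11.2° with length 20.7, so M = 20.7·(cos -11.2°, sin -11.2°) = (20.306, -4.0207). ∠LMJ = 95.6°, so MJ runs at -11.2° + (180° − 95.6°) = 73.200° from the x-axis; with |MJ| = 21.3, J = M + 21.3·(cos 73.200°, sin 73.200°) = (26.462, 16.370). MJ ⟂ JC; with |JC| = 18.5 on the right of MJ, C = J + 18.5·(0.95732, -0.28903) = (44.173, 11.023). Then |LC| = |C − L| = 45.527.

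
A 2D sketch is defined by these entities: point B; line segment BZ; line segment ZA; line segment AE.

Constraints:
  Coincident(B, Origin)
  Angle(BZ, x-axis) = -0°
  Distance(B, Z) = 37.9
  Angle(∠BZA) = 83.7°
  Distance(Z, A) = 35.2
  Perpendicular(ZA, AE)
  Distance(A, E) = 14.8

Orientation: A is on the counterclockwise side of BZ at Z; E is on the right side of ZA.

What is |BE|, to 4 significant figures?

60.97

∠BZA = 83.7°, so ZA runs at -0.0° + (180° − 83.7°) = 96.30° from the x-axis; with |ZA| = 35.2, A = Z + 35.2·(cos 96.30°, sin 96.30°) = (34.04, 34.99). ZA is perpendicular to AE; with |AE| = 14.8 on the right of ZA, E = A + 14.8·(0.9940, 0.1097) = (48.75, 36.61). Then |BE| = |E − B| = 60.97.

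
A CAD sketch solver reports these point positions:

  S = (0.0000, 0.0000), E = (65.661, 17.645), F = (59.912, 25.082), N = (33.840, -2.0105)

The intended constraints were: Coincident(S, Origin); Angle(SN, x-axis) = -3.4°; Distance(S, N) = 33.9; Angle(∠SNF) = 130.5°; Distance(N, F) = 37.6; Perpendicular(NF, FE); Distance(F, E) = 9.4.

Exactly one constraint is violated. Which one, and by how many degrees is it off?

Perpendicular(NF, FE) — off by 8.39°.

S = (0.00, 0.00) ✓; SN at -3.400° ✓; |SN| = 33.90 ✓; ∠SNF = 130.5° ✓; |NF| = 37.60 ✓; ∠(NF, FE) = 98.39° ✗; |FE| = 9.400 ✓.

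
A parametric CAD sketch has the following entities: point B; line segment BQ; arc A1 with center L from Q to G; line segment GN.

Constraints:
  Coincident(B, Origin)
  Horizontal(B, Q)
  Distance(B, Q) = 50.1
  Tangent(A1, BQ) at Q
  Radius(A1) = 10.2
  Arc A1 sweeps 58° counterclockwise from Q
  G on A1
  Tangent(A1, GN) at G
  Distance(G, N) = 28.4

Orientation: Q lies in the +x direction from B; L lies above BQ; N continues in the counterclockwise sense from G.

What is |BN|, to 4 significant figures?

79.25

B is at the origin; B and Q share the same y with |BQ| = 50.1 and Q on the +x side, so Q = (50.10, 0.000). The tangent condition forces LQ to be normal to BQ, so L = Q + (0, 10.2) = (50.10, 10.20). On A1, Q sits at bearing -90° from L; a 58° counterclockwise sweep puts G at bearing -32°, so G = L + 10.2·(cos -32°, sin -32°) = (58.75, 4.795). A1 meets GN tangentially, so LG is at right angles to GN, so GN runs along (−sin -32°, cos -32°); with |GN| = 28.4, N = (73.80, 28.88). Then |BN| = |N − B| = 79.25.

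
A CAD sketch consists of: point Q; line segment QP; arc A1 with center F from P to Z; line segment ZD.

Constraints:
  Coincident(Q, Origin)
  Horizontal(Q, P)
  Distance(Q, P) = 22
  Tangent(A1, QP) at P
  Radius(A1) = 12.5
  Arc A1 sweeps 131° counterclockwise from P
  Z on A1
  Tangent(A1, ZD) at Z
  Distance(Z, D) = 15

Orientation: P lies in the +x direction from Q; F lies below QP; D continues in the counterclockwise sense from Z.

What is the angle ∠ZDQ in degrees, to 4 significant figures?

6.018°

Q is at the origin; Q and P share the same y with |QP| = 22.0 and P on the +x side, so P = (22.00, 0.000). Since A1 is tangent to QP there, FP ⟂ QP, so F = P + (0, -12.5) = (22.00, -12.50). On A1, P sits at bearing 90° from F; a 131° counterclockwise sweep puts Z at bearing 221°, so Z = F + 12.5·(cos 221°, sin 221°) = (12.57, -20.70). A1 meets ZD tangentially, so FZ is at right angles to ZD, so ZD runs along (−sin 221°, cos 221°); with |ZD| = 15.0, D = (22.41, -32.02). Then cos ∠ZDQ = DZ·DQ / (|DZ||DQ|), giving 6.018°.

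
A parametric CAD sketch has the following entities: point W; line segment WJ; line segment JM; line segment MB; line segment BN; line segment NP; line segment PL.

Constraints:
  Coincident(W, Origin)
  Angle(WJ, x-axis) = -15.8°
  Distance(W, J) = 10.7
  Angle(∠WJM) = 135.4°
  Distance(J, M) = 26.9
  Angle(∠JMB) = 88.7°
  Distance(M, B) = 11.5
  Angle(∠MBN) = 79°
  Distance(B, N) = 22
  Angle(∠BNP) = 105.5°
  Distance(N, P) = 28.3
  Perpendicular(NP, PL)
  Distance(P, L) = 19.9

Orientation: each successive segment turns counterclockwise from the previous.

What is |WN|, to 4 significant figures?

12.78

W is at the origin; WJ runs at -15.8° with length 10.7, so J = (10.30, -2.913). ∠WJM = 135.4° gives JM at 28.80° from the x-axis; with |JM| = 26.9, M = (33.87, 10.05). ∠JMB = 88.7° gives MB at 120.1° from the x-axis; with |MB| = 11.5, B = (28.10, 20.00). ∠MBN = 79.0° gives BN at -138.9° from the x-axis; with |BN| = 22.0, N = (11.52, 5.533). Then |WN| = |N − W| = 12.78.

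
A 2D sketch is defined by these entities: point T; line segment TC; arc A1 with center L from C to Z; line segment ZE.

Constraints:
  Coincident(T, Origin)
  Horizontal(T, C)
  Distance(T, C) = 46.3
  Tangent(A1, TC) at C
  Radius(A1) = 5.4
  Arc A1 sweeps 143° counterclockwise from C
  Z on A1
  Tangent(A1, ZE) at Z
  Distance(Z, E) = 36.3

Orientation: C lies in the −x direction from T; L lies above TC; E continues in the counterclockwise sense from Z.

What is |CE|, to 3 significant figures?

40.7

T is at the origin; TC is horizontal with |TC| = 46.3 and C on the −x side, so C = (-46.3, 0.00). Since A1 is tangent to TC there, LC ⟂ TC, so L = C + (0, 5.4) = (-46.3, 5.40). On A1, C sits at bearing -90° from L; a 143° counterclockwise sweep puts Z at bearing 53°, so Z = L + 5.4·(cos 53°, sin 53°) = (-43.1, 9.71). Since A1 is tangent to ZE there, LZ ⟂ ZE, so ZE runs along (−sin 53°, cos 53°); with |ZE| = 36.3, E = (-72.0, 31.6). Then |CE| = |E − C| = 40.7.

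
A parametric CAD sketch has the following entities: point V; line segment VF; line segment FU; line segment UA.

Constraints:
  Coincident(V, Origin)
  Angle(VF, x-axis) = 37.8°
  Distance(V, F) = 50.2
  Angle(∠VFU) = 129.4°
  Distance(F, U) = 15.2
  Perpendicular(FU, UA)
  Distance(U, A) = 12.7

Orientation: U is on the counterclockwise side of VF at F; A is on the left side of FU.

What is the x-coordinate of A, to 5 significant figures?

27.395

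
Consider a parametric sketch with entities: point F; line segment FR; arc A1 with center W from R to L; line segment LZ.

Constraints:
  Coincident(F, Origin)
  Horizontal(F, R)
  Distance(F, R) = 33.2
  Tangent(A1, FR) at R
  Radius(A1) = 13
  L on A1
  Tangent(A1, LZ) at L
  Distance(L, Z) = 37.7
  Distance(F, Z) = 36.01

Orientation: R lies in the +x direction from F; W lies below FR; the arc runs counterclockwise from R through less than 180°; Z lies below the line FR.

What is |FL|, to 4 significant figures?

23.28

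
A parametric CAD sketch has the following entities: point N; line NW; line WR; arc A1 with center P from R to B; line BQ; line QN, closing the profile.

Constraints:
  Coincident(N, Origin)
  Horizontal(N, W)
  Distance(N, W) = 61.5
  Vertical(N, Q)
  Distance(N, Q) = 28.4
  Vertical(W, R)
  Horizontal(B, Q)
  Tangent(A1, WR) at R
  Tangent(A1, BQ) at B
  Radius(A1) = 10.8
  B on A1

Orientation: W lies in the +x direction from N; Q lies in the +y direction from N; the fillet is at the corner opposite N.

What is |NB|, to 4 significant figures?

58.11

N is at the origin; NW is horizontal with |NW| = 61.5 and W on the +x side, so W = (61.50, 0.000). NQ is vertical with |NQ| = 28.4 and Q on the +y side, so Q = (0.000, 28.40). The virtual corner opposite N is at (61.50, 28.40). Tangency of A1 to WR means the radius PR is perpendicular to WR and the tangent condition forces PB to be normal to BQ, with radius 10.8, so the center P sits 10.8 in from both sides at P = (50.70, 17.60). That places the tangent points at R = (61.50, 17.60) on WR and B = (50.70, 28.40) on BQ. Then |NB| = |B − N| = 58.11.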